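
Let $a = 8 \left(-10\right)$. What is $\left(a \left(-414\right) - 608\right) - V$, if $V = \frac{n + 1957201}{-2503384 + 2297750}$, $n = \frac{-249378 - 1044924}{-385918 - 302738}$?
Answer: $\frac{767567921573501}{23601847984} \approx 32522.0$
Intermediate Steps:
$a = -80$
$n = \frac{215717}{114776}$ ($n = - \frac{1294302}{-688656} = \left(-1294302\right) \left(- \frac{1}{688656}\right) = \frac{215717}{114776} \approx 1.8795$)
$V = - \frac{224639917693}{23601847984}$ ($V = \frac{\frac{215717}{114776} + 1957201}{-2503384 + 2297750} = \frac{224639917693}{114776 \left(-205634\right)} = \frac{224639917693}{114776} \left(- \frac{1}{205634}\right) = - \frac{224639917693}{23601847984} \approx -9.5179$)
$\left(a \left(-414\right) - 608\right) - V = \left(\left(-80\right) \left(-414\right) - 608\right) - - \frac{224639917693}{23601847984} = \left(33120 - 608\right) + \frac{224639917693}{23601847984} = 32512 + \frac{224639917693}{23601847984} = \frac{767567921573501}{23601847984}$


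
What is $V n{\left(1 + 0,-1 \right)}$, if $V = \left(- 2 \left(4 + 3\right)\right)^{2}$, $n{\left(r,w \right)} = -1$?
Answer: $-196$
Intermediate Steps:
$V = 196$ ($V = \left(\left(-2\right) 7\right)^{2} = \left(-14\right)^{2} = 196$)
$V n{\left(1 + 0,-1 \right)} = 196 \left(-1\right) = -196$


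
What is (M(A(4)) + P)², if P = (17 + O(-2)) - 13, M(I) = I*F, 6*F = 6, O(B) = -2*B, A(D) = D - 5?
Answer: 49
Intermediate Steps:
A(D) = -5 + D
F = 1 (F = (⅙)*6 = 1)
M(I) = I (M(I) = I*1 = I)
P = 8 (P = (17 - 2*(-2)) - 13 = (17 + 4) - 13 = 21 - 13 = 8)
(M(A(4)) + P)² = ((-5 + 4) + 8)² = (-1 + 8)² = 7² = 49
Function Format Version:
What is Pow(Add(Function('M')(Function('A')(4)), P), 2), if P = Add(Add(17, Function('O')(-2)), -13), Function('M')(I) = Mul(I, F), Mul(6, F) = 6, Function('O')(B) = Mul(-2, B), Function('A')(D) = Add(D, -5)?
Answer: 49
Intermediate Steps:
Function('A')(D) = Add(-5, D)
F = 1 (F = Mul(Rational(1, 6), 6) = 1)
Function('M')(I) = I (Function('M')(I) = Mul(I, 1) = I)
P = 8 (P = Add(Add(17, Mul(-2, -2)), -13) = Add(Add(17, 4), -13) = Add(21, -13) = 8)
Pow(Add(Function('M')(Function('A')(4)), P), 2) = Pow(Add(Add(-5, 4), 8), 2) = Pow(Add(-1, 8), 2) = Pow(7, 2) = 49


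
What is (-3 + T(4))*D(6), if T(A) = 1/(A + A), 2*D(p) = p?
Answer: -69/8 ≈ -8.6250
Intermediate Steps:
D(p) = p/2
T(A) = 1/(2*A)
(-3 + T(4))*D(6) = (-3 + (1/2)/4)*((1/2)*6) = (-3 + (1/2)*(1/4))*3 = (-3 + 1/8)*3 = -23/8*3 = -69/8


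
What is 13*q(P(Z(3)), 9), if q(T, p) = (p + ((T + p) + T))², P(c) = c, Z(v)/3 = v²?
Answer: 67392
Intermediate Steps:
Z(v) = 3*v²
q(T, p) = (2*T + 2*p)² (q(T, p) = (p + (p + 2*T))² = (2*T + 2*p)²)
13*q(P(Z(3)), 9) = 13*(4*(3*3² + 9)²) = 13*(4*(3*9 + 9)²) = 13*(4*(27 + 9)²) = 13*(4*36²) = 13*(4*1296) = 13*5184 = 67392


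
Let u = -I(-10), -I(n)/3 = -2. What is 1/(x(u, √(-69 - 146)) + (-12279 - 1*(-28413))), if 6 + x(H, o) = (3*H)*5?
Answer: 1/16038 ≈ 6.2352e-5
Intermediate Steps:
I(n) = 6 (I(n) = -3*(-2) = 6)
u = -6 (u = -1*6 = -6)
x(H, o) = -6 + 15*H (x(H, o) = -6 + (3*H)*5 = -6 + 15*H)
1/(x(u, √(-69 - 146)) + (-12279 - 1*(-28413))) = 1/((-6 + 15*(-6)) + (-12279 - 1*(-28413))) = 1/((-6 - 90) + (-12279 + 28413)) = 1/(-96 + 16134) = 1/16038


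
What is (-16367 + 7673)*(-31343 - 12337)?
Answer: 379753920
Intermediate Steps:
(-16367 + 7673)*(-31343 - 12337) = -8694*(-43680) = 379753920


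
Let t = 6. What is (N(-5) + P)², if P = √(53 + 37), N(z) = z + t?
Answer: 91 + 6*√10 ≈ 109.97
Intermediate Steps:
N(z) = 6 + z (N(z) = z + 6 = 6 + z)
P = 3*√10 (P = √90 = 3*√10 ≈ 9.4868)
(N(-5) + P)² = ((6 - 5) + 3*√10)² = (1 + 3*√10)²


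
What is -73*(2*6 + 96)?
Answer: -7884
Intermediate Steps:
-73*(2*6 + 96) = -73*(12 + 96) = -73*108 = -7884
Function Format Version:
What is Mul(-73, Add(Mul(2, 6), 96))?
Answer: -7884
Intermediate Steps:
Mul(-73, Add(Mul(2, 6), 96)) = Mul(-73, Add(12, 96)) = Mul(-73, 108) = -7884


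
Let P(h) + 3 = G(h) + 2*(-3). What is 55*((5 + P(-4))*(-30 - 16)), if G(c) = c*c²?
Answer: 172040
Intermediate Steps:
G(c) = c³
P(h) = -9 + h³ (P(h) = -3 + (h³ + 2*(-3)) = -3 + (h³ - 6) = -3 + (-6 + h³) = -9 + h³)
55*((5 + P(-4))*(-30 - 16)) = 55*((5 + (-9 + (-4)³))*(-30 - 16)) = 55*((5 + (-9 - 64))*(-46)) = 55*((5 - 73)*(-46)) = 55*(-68*(-46)) = 55*3128 = 172040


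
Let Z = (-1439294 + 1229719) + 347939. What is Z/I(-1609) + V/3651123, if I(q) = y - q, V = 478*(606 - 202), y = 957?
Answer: 252839754082/4684390809 ≈ 53.975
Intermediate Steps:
Z = 138364 (Z = -209575 + 347939 = 138364)
V = 193112 (V = 478*404 = 193112)
I(q) = 957 - q
Z/I(-1609) + V/3651123 = 138364/(957 - 1*(-1609)) + 193112/3651123 = 138364/(957 + 1609) + 193112*(1/3651123) = 138364/2566 + 193112/3651123 = 138364*(1/2566) + 193112/3651123 = 69182/1283 + 193112/3651123 = 252839754082/4684390809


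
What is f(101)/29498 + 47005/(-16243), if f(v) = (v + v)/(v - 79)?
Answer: -15250447847/5270496154 ≈ -2.8936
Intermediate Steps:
f(v) = 2*v/(-79 + v) (f(v) = (2*v)/(-79 + v) = 2*v/(-79 + v))
f(101)/29498 + 47005/(-16243) = (2*101/(-79 + 101))/29498 + 47005/(-16243) = (2*101/22)*(1/29498) + 47005*(-1/16243) = (2*101*(1/22))*(1/29498) - 47005/16243 = (101/11)*(1/29498) - 47005/16243 = 101/324478 - 47005/16243 = -15250447847/5270496154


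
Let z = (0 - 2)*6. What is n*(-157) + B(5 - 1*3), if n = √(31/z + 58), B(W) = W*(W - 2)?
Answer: -157*√1995/6 ≈ -1168.7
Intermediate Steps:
z = -12 (z = -2*6 = -12)
B(W) = W*(-2 + W)
n = √1995/6 (n = √(31/(-12) + 58) = √(31*(-1/12) + 58) = √(-31/12 + 58) = √(665/12) = √1995/6 ≈ 7.4442)
n*(-157) + B(5 - 1*3) = (√1995/6)*(-157) + (5 - 1*3)*(-2 + (5 - 1*3)) = -157*√1995/6 + (5 - 3)*(-2 + (5 - 3)) = -157*√1995/6 + 2*(-2 + 2) = -157*√1995/6 + 2*0 = -157*√1995/6 + 0 = -157*√1995/6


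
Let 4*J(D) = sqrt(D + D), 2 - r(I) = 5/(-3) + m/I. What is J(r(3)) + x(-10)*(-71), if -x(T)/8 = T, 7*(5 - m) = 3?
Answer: -5680 + sqrt(210)/28 ≈ -5679.5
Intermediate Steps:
m = 32/7 (m = 5 - 1/7*3 = 5 - 3/7 = 32/7 ≈ 4.5714)
r(I) = 11/3 - 32/(7*I) (r(I) = 2 - (5/(-3) + 32/(7*I)) = 2 - (5*(-1/3) + 32/(7*I)) = 2 - (-5/3 + 32/(7*I)) = 2 + (5/3 - 32/(7*I)) = 11/3 - 32/(7*I))
x(T) = -8*T
J(D) = sqrt(2)*sqrt(D)/4 (J(D) = sqrt(D + D)/4 = sqrt(2*D)/4 = (sqrt(2)*sqrt(D))/4 = sqrt(2)*sqrt(D)/4)
J(r(3)) + x(-10)*(-71) = sqrt(2)*sqrt((1/21)*(-96 + 77*3)/3)/4 - 8*(-10)*(-71) = sqrt(2)*sqrt((1/21)*(1/3)*(-96 + 231))/4 + 80*(-71) = sqrt(2)*sqrt((1/21)*(1/3)*135)/4 - 5680 = sqrt(2)*sqrt(15/7)/4 - 5680 = sqrt(2)*(sqrt(105)/7)/4 - 5680 = sqrt(210)/28 - 5680 = -5680 + sqrt(210)/28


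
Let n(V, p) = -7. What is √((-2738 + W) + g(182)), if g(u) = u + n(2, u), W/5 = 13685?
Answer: 3*√7318 ≈ 256.64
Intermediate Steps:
W = 68425 (W = 5*13685 = 68425)
g(u) = -7 + u (g(u) = u - 7 = -7 + u)
√((-2738 + W) + g(182)) = √((-2738 + 68425) + (-7 + 182)) = √(65687 + 175) = √65862 = 3*√7318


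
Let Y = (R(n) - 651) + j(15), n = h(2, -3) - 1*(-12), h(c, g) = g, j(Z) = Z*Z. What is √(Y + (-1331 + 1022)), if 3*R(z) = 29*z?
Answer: 18*I*√2 ≈ 25.456*I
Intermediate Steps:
j(Z) = Z²
n = 9 (n = -3 - 1*(-12) = -3 + 12 = 9)
R(z) = 29*z/3 (R(z) = (29*z)/3 = 29*z/3)
Y = -339 (Y = ((29/3)*9 - 651) + 15² = (87 - 651) + 225 = -564 + 225 = -339)
√(Y + (-1331 + 1022)) = √(-339 + (-1331 + 1022)) = √(-339 - 309) = √(-648) = 18*I*√2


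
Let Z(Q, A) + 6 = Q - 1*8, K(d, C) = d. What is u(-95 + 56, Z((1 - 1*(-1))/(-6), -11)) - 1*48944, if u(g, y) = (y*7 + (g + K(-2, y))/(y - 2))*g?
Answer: -2211316/49 ≈ -45129.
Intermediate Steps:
Z(Q, A) = -14 + Q (Z(Q, A) = -6 + (Q - 1*8) = -6 + (Q - 8) = -6 + (-8 + Q) = -14 + Q)
u(g, y) = g*(7*y + (-2 + g)/(-2 + y)) (u(g, y) = (y*7 + (g - 2)/(y - 2))*g = (7*y + (-2 + g)/(-2 + y))*g = g*(7*y + (-2 + g)/(-2 + y)))
u(-95 + 56, Z((1 - 1*(-1))/(-6), -11)) - 1*48944 = (-95 + 56)*(-2 + (-95 + 56) - 14*(-14 + (1 - 1*(-1))/(-6)) + 7*(-14 + (1 - 1*(-1))/(-6))**2)/(-2 + (-14 + (1 - 1*(-1))/(-6))) - 1*48944 = -39*(-2 - 39 - 14*(-14 + (1 + 1)*(-1/6)) + 7*(-14 + (1 + 1)*(-1/6))**2)/(-2 + (-14 + (1 + 1)*(-1/6))) - 48944 = -39*(-2 - 39 - 14*(-14 + 2*(-1/6)) + 7*(-14 + 2*(-1/6))**2)/(-2 + (-14 + 2*(-1/6))) - 48944 = -39*(-2 - 39 - 14*(-14 - 1/3) + 7*(-14 - 1/3)**2)/(-2 + (-14 - 1/3)) - 48944 = -39*(-2 - 39 - 14*(-43/3) + 7*(-43/3)**2)/(-2 - 43/3) - 48944 = -39*(-2 - 39 + 602/3 + 7*(1849/9))/(-49/3) - 48944 = -39*(-3/49)*(-2 - 39 + 602/3 + 12943/9) - 48944 = -39*(-3/49)*14380/9 - 48944 = 186940/49 - 48944 = -2211316/49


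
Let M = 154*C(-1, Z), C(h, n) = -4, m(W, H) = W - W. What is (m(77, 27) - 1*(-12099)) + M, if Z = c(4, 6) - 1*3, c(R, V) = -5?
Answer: 11483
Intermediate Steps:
Z = -8 (Z = -5 - 1*3 = -5 - 3 = -8)
m(W, H) = 0
M = -616 (M = 154*(-4) = -616)
(m(77, 27) - 1*(-12099)) + M = (0 - 1*(-12099)) - 616 = (0 + 12099) - 616 = 12099 - 616 = 11483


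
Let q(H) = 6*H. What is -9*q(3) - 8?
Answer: -170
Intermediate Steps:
-9*q(3) - 8 = -54*3 - 8 = -9*18 - 8 = -162 - 8 = -170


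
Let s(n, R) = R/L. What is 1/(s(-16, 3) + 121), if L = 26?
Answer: 26/3149 ≈ 0.0082566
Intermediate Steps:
s(n, R) = R/26
1/(s(-16, 3) + 121) = 1/((1/26)*3 + 121) = 1/(3/26 + 121) = 1/(3149/26) = 26/3149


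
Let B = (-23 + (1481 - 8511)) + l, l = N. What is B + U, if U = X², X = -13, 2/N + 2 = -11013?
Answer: -75827262/11015 ≈ -6884.0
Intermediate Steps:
N = -2/11015 (N = 2/(-2 - 11013) = 2/(-11015) = 2*(-1/11015) = -2/11015 ≈ -0.00018157)
l = -2/11015 ≈ -0.00018157
U = 169 (U = (-13)² = 169)
B = -77688797/11015 (B = (-23 + (1481 - 8511)) - 2/11015 = (-23 - 7030) - 2/11015 = -7053 - 2/11015 = -77688797/11015 ≈ -7053.0)
B + U = -77688797/11015 + 169 = -75827262/11015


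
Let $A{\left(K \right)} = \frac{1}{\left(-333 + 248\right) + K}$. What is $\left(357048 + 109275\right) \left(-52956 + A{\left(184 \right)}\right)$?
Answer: $- \frac{74083788233}{3} \approx -2.4695 \cdot 10^{10}$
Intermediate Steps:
$A{\left(K \right)} = \frac{1}{-85 + K}$
$\left(357048 + 109275\right) \left(-52956 + A{\left(184 \right)}\right) = \left(357048 + 109275\right) \left(-52956 + \frac{1}{-85 + 184}\right) = 466323 \left(-52956 + \frac{1}{99}\right) = 466323 \left(- \frac{5242643}{99}\right) = - \frac{74083788233}{3}$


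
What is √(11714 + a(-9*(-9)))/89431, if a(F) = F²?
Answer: 5*√731/89431 ≈ 0.0015116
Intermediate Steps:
√(11714 + a(-9*(-9)))/89431 = √(11714 + (-9*(-9))²)/89431 = √(11714 + 81²)*(1/89431) = √(11714 + 6561)*(1/89431) = √18275*(1/89431) = (5*√731)*(1/89431) = 5*√731/89431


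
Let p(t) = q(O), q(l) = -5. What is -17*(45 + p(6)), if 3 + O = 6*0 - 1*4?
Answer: -680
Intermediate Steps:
O = -7 (O = -3 + (6*0 - 1*4) = -3 + (0 - 4) = -3 - 4 = -7)
p(t) = -5
-17*(45 + p(6)) = -17*(45 - 5) = -17*40 = -680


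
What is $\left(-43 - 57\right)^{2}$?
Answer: $10000$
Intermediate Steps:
$\left(-43 - 57\right)^{2} = \left(-100\right)^{2} = 10000$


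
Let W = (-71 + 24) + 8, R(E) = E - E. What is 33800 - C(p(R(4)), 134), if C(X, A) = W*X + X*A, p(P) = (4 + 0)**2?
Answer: 32280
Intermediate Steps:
R(E) = 0
W = -39 (W = -47 + 8 = -39)
p(P) = 16 (p(P) = 4**2 = 16)
C(X, A) = -39*X + A*X (C(X, A) = -39*X + X*A = -39*X + A*X)
33800 - C(p(R(4)), 134) = 33800 - 16*(-39 + 134) = 33800 - 16*95 = 33800 - 1*1520 = 33800 - 1520 = 32280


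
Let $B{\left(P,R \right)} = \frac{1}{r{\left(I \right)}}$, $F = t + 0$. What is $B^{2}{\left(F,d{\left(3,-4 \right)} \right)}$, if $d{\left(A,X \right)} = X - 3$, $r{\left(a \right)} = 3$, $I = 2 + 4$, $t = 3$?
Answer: $\frac{1}{9} \approx 0.11111$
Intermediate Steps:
$I = 6$
$d{\left(A,X \right)} = -3 + X$
$F = 3$ ($F = 3 + 0 = 3$)
$B{\left(P,R \right)} = \frac{1}{3}$
$B^{2}{\left(F,d{\left(3,-4 \right)} \right)} = \left(\frac{1}{3}\right)^{2} = \frac{1}{9}$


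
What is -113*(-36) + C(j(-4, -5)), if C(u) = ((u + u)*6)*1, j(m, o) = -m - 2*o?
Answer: 4236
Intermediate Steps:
C(u) = 12*u (C(u) = ((2*u)*6)*1 = (12*u)*1 = 12*u)
-113*(-36) + C(j(-4, -5)) = -113*(-36) + 12*(-1*(-4) - 2*(-5)) = 4068 + 12*(4 + 10) = 4068 + 12*14 = 4068 + 168 = 4236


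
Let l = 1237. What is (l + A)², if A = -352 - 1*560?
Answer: 105625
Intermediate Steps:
A = -912 (A = -352 - 560 = -912)
(l + A)² = (1237 - 912)² = 325² = 105625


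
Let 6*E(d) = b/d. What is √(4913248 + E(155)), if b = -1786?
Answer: √1062366633555/465 ≈ 2216.6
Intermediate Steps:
E(d) = -893/(3*d) (E(d) = (-1786/d)/6 = -893/(3*d))
√(4913248 + E(155)) = √(4913248 - 893/3/155) = √(4913248 - 893/3*1/155) = √(4913248 - 893/465) = √(2284659427/465) = √1062366633555/465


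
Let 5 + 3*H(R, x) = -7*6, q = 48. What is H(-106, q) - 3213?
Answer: -9686/3 ≈ -3228.7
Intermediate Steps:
H(R, x) = -47/3 (H(R, x) = -5/3 + (-7*6)/3 = -5/3 + (1/3)*(-42) = -5/3 - 14 = -47/3)
H(-106, q) - 3213 = -47/3 - 3213 = -9686/3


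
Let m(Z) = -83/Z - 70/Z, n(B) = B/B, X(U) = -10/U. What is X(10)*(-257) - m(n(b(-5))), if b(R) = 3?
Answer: 410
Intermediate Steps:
n(B) = 1
m(Z) = -153/Z
X(10)*(-257) - m(n(b(-5))) = -10/10*(-257) - (-153)/1 = -10*⅒*(-257) - (-153) = -1*(-257) - 1*(-153) = 257 + 153 = 410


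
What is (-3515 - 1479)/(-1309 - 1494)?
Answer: 4994/2803 ≈ 1.7817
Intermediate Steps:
(-3515 - 1479)/(-1309 - 1494) = -4994/(-2803) = -4994*(-1/2803) = 4994/2803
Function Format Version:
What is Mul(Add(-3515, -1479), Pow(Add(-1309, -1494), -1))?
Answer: Rational(4994, 2803) ≈ 1.7817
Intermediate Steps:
Mul(Add(-3515, -1479), Pow(Add(-1309, -1494), -1)) = Mul(-4994, Pow(-2803, -1)) = Mul(-4994, Rational(-1, 2803)) = Rational(4994, 2803)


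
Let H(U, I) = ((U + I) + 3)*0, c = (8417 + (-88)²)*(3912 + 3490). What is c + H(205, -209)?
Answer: 119623722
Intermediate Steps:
c = 119623722 (c = (8417 + 7744)*7402 = 16161*7402 = 119623722)
H(U, I) = 0 (H(U, I) = ((I + U) + 3)*0 = (3 + I + U)*0 = 0)
c + H(205, -209) = 119623722 + 0 = 119623722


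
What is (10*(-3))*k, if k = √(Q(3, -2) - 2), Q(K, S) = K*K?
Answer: -30*√7 ≈ -79.373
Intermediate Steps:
Q(K, S) = K²
k = √7 (k = √(3² - 2) = √(9 - 2) = √7 ≈ 2.6458)
(10*(-3))*k = (10*(-3))*√7 = -30*√7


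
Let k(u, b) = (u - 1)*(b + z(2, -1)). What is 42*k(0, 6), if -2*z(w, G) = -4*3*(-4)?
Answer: 756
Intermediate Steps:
z(w, G) = -24 (z(w, G) = -(-4*3)*(-4)/2 = -(-6)*(-4) = -1/2*48 = -24)
k(u, b) = (-1 + u)*(-24 + b) (k(u, b) = (u - 1)*(b - 24) = (-1 + u)*(-24 + b))
42*k(0, 6) = 42*(24 - 1*6 - 24*0 + 6*0) = 42*(24 - 6 + 0 + 0) = 42*18 = 756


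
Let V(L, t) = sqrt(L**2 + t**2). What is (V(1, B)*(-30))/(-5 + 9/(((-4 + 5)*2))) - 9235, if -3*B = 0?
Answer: -9175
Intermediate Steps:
B = 0 (B = -1/3*0 = 0)
(V(1, B)*(-30))/(-5 + 9/(((-4 + 5)*2))) - 9235 = (sqrt(1**2 + 0**2)*(-30))/(-5 + 9/(((-4 + 5)*2))) - 9235 = (sqrt(1 + 0)*(-30))/(-5 + 9/((1*2))) - 9235 = (sqrt(1)*(-30))/(-5 + 9/2) - 9235 = (1*(-30))/(-5 + 9*(1/2)) - 9235 = -30/(-5 + 9/2) - 9235 = -30/(-1/2) - 9235 = -30*(-2) - 9235 = 60 - 9235 = -9175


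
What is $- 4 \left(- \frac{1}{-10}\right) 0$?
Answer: $0$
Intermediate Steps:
$- 4 \left(- \frac{1}{-10}\right) 0 = - 4 \left(\left(-1\right) \left(- \frac{1}{10}\right)\right) 0 = \left(-4\right) \frac{1}{10} \cdot 0 = \left(- \frac{2}{5}\right) 0 = 0$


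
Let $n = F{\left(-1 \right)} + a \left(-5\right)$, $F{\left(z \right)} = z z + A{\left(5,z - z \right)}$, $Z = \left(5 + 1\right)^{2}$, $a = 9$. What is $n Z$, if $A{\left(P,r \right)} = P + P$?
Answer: $-1224$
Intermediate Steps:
$Z = 36$ ($Z = 6^{2} = 36$)
$A{\left(P,r \right)} = 2 P$
$F{\left(z \right)} = 10 + z^{2}$ ($F{\left(z \right)} = z z + 2 \cdot 5 = z^{2} + 10 = 10 + z^{2}$)
$n = -34$ ($n = \left(10 + \left(-1\right)^{2}\right) + 9 \left(-5\right) = \left(10 + 1\right) - 45 = 11 - 45 = -34$)
$n Z = \left(-34\right) 36 = -1224$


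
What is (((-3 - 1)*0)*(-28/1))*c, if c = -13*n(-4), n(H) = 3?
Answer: 0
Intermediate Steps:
c = -39 (c = -13*3 = -39)
(((-3 - 1)*0)*(-28/1))*c = (((-3 - 1)*0)*(-28/1))*(-39) = ((-4*0)*(-28*1))*(-39) = (0*(-28))*(-39) = 0*(-39) = 0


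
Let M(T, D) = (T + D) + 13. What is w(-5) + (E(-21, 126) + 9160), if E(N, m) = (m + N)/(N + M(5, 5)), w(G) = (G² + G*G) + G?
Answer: 18515/2 ≈ 9257.5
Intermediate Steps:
w(G) = G + 2*G² (w(G) = (G² + G²) + G = 2*G² + G = G + 2*G²)
M(T, D) = 13 + D + T (M(T, D) = (D + T) + 13 = 13 + D + T)
E(N, m) = (N + m)/(23 + N) (E(N, m) = (m + N)/(N + (13 + 5 + 5)) = (N + m)/(N + 23) = (N + m)/(23 + N))
w(-5) + (E(-21, 126) + 9160) = -5*(1 + 2*(-5)) + ((-21 + 126)/(23 - 21) + 9160) = -5*(1 - 10) + (105/2 + 9160) = -5*(-9) + ((½)*105 + 9160) = 45 + (105/2 + 9160) = 45 + 18425/2 = 18515/2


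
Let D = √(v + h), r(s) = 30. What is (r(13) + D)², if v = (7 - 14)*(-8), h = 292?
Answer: 1248 + 120*√87 ≈ 2367.3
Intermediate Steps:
v = 56 (v = -7*(-8) = 56)
D = 2*√87 (D = √(56 + 292) = √348 = 2*√87 ≈ 18.655)
(r(13) + D)² = (30 + 2*√87)²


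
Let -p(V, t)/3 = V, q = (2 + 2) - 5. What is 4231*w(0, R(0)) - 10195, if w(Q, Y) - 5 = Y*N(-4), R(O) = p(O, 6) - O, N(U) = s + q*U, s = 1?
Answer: 10960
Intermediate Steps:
q = -1 (q = 4 - 5 = -1)
p(V, t) = -3*V
N(U) = 1 - U
R(O) = -4*O (R(O) = -3*O - O = -4*O)
w(Q, Y) = 5 + 5*Y (w(Q, Y) = 5 + Y*(1 - 1*(-4)) = 5 + Y*(1 + 4) = 5 + Y*5 = 5 + 5*Y)
4231*w(0, R(0)) - 10195 = 4231*(5 + 5*(-4*0)) - 10195 = 4231*(5 + 5*0) - 10195 = 4231*(5 + 0) - 10195 = 4231*5 - 10195 = 21155 - 10195 = 10960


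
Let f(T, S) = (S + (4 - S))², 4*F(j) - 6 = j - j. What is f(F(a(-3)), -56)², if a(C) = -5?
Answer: 256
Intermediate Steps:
F(j) = 3/2 (F(j) = 3/2 + (j - j)/4 = 3/2 + (¼)*0 = 3/2 + 0 = 3/2)
f(T, S) = 16 (f(T, S) = 4² = 16)
f(F(a(-3)), -56)² = 16² = 256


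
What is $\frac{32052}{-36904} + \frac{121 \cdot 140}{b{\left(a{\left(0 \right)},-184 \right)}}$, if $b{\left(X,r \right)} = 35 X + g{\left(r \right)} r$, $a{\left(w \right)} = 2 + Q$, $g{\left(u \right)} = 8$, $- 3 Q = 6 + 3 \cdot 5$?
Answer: $- \frac{169485851}{15195222} \approx -11.154$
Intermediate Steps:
$Q = -7$ ($Q = - \frac{6 + 3 \cdot 5}{3} = - \frac{6 + 15}{3} = \left(- \frac{1}{3}\right) 21 = -7$)
$a{\left(w \right)} = -5$ ($a{\left(w \right)} = 2 - 7 = -5$)
$b{\left(X,r \right)} = 8 r + 35 X$ ($b{\left(X,r \right)} = 35 X + 8 r = 8 r + 35 X$)
$\frac{32052}{-36904} + \frac{121 \cdot 140}{b{\left(a{\left(0 \right)},-184 \right)}} = \frac{32052}{-36904} + \frac{121 \cdot 140}{8 \left(-184\right) + 35 \left(-5\right)} = 32052 \left(- \frac{1}{36904}\right) + \frac{16940}{-1472 - 175} = - \frac{8013}{9226} + \frac{16940}{-1647} = - \frac{8013}{9226} + 16940 \left(- \frac{1}{1647}\right) = - \frac{8013}{9226} - \frac{16940}{1647} = - \frac{169485851}{15195222}$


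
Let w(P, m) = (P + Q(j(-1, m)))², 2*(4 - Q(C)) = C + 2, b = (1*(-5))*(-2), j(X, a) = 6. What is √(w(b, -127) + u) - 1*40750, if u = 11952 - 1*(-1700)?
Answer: -40750 + 6*√382 ≈ -40633.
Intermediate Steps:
b = 10 (b = -5*(-2) = 10)
u = 13652 (u = 11952 + 1700 = 13652)
Q(C) = 3 - C/2 (Q(C) = 4 - (C + 2)/2 = 4 - (2 + C)/2 = 4 + (-1 - C/2) = 3 - C/2)
w(P, m) = P² (w(P, m) = (P + (3 - ½*6))² = (P + (3 - 3))² = (P + 0)² = P²)
√(w(b, -127) + u) - 1*40750 = √(10² + 13652) - 1*40750 = √(100 + 13652) - 40750 = √13752 - 40750 = 6*√382 - 40750 = -40750 + 6*√382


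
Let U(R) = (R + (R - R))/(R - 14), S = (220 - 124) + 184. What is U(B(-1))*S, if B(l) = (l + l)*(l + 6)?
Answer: 350/3 ≈ 116.67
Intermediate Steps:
B(l) = 2*l*(6 + l) (B(l) = (2*l)*(6 + l) = 2*l*(6 + l))
S = 280 (S = 96 + 184 = 280)
U(R) = R/(-14 + R) (U(R) = (R + 0)/(-14 + R) = R/(-14 + R))
U(B(-1))*S = ((2*(-1)*(6 - 1))/(-14 + 2*(-1)*(6 - 1)))*280 = ((2*(-1)*5)/(-14 + 2*(-1)*5))*280 = -10/(-14 - 10)*280 = -10/(-24)*280 = -10*(-1/24)*280 = (5/12)*280 = 350/3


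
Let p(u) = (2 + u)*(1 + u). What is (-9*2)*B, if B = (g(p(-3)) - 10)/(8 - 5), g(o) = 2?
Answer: 48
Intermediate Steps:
p(u) = (1 + u)*(2 + u)
B = -8/3 (B = (2 - 10)/(8 - 5) = -8/3 ≈ -2.6667)
(-9*2)*B = -9*2*(-8/3) = -18*(-8/3) = 48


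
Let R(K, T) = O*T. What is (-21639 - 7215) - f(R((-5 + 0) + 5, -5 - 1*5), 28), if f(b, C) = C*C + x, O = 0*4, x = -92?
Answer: -29546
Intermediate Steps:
O = 0
R(K, T) = 0 (R(K, T) = 0*T = 0)
f(b, C) = -92 + C² (f(b, C) = C*C - 92 = C² - 92 = -92 + C²)
(-21639 - 7215) - f(R((-5 + 0) + 5, -5 - 1*5), 28) = (-21639 - 7215) - (-92 + 28²) = -28854 - (-92 + 784) = -28854 - 1*692 = -28854 - 692 = -29546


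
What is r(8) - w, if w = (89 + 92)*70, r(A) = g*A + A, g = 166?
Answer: -11334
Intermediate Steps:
r(A) = 167*A (r(A) = 166*A + A = 167*A)
w = 12670 (w = 181*70 = 12670)
r(8) - w = 167*8 - 1*12670 = 1336 - 12670 = -11334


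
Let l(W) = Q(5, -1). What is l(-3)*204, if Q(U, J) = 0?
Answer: 0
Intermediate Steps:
l(W) = 0
l(-3)*204 = 0*204 = 0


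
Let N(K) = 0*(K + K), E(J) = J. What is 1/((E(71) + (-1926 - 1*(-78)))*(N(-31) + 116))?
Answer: -1/206132 ≈ -4.8513e-6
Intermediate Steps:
N(K) = 0 (N(K) = 0*(2*K) = 0)
1/((E(71) + (-1926 - 1*(-78)))*(N(-31) + 116)) = 1/((71 + (-1926 - 1*(-78)))*(0 + 116)) = 1/((71 + (-1926 + 78))*116) = 1/((71 - 1848)*116) = 1/(-1777*116) = 1/(-206132) = -1/206132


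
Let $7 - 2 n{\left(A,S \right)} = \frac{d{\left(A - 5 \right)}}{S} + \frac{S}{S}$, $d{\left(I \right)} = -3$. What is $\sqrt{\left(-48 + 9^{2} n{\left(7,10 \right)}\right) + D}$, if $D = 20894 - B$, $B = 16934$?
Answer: $\frac{\sqrt{416715}}{10} \approx 64.553$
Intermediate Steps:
$n{\left(A,S \right)} = 3 + \frac{3}{2 S}$ ($n{\left(A,S \right)} = \frac{7}{2} - \frac{- \frac{3}{S} + \frac{S}{S}}{2} = \frac{7}{2} - \frac{- \frac{3}{S} + 1}{2} = \frac{7}{2} - \frac{1 - \frac{3}{S}}{2} = \frac{7}{2} - \left(\frac{1}{2} - \frac{3}{2 S}\right) = 3 + \frac{3}{2 S}$)
$D = 3960$ ($D = 20894 - 16934 = 3960$)
$\sqrt{\left(-48 + 9^{2} n{\left(7,10 \right)}\right) + D} = \sqrt{\left(-48 + 9^{2} \left(3 + \frac{3}{2 \cdot 10}\right)\right) + 3960} = \sqrt{\left(-48 + 81 \left(3 + \frac{3}{2} \cdot \frac{1}{10}\right)\right) + 3960} = \sqrt{\left(-48 + 81 \left(3 + \frac{3}{20}\right)\right) + 3960} = \sqrt{\left(-48 + 81 \cdot \frac{63}{20}\right) + 3960} = \sqrt{\left(-48 + \frac{5103}{20}\right) + 3960} = \sqrt{\frac{4143}{20} + 3960} = \sqrt{\frac{83343}{20}} = \frac{\sqrt{416715}}{10}$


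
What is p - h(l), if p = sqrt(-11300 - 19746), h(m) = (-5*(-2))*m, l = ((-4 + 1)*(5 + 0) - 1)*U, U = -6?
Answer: -960 + 19*I*sqrt(86) ≈ -960.0 + 176.2*I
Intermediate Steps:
l = 96 (l = ((-4 + 1)*(5 + 0) - 1)*(-6) = (-3*5 - 1)*(-6) = (-15 - 1)*(-6) = -16*(-6) = 96)
h(m) = 10*m
p = 19*I*sqrt(86) (p = sqrt(-31046) = 19*I*sqrt(86) ≈ 176.2*I)
p - h(l) = 19*I*sqrt(86) - 10*96 = 19*I*sqrt(86) - 1*960 = 19*I*sqrt(86) - 960 = -960 + 19*I*sqrt(86)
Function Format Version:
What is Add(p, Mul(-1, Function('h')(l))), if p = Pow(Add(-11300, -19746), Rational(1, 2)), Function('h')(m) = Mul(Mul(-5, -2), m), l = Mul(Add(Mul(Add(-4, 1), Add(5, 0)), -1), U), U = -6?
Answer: Add(-960, Mul(19, I, Pow(86, Rational(1, 2)))) ≈ Add(-960.00, Mul(176.20, I))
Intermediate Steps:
l = 96 (l = Mul(Add(Mul(Add(-4, 1), Add(5, 0)), -1), -6) = Mul(Add(Mul(-3, 5), -1), -6) = Mul(Add(-15, -1), -6) = Mul(-16, -6) = 96)
Function('h')(m) = Mul(10, m)
p = Mul(19, I, Pow(86, Rational(1, 2))) (p = Pow(-31046, Rational(1, 2)) = Mul(19, I, Pow(86, Rational(1, 2))) ≈ Mul(176.20, I))
Add(p, Mul(-1, Function('h')(l))) = Add(Mul(19, I, Pow(86, Rational(1, 2))), Mul(-1, Mul(10, 96))) = Add(Mul(19, I, Pow(86, Rational(1, 2))), Mul(-1, 960)) = Add(Mul(19, I, Pow(86, Rational(1, 2))), -960) = Add(-960, Mul(19, I, Pow(86, Rational(1, 2))))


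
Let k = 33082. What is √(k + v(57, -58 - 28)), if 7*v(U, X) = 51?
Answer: 5*√64855/7 ≈ 181.90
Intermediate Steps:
v(U, X) = 51/7 (v(U, X) = (⅐)*51 = 51/7)
√(k + v(57, -58 - 28)) = √(33082 + 51/7) = √(231625/7) = 5*√64855/7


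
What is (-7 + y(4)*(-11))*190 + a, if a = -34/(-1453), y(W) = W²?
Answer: -50520776/1453 ≈ -34770.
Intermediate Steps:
a = 34/1453 (a = -34*(-1/1453) = 34/1453 ≈ 0.023400)
(-7 + y(4)*(-11))*190 + a = (-7 + 4²*(-11))*190 + 34/1453 = (-7 + 16*(-11))*190 + 34/1453 = (-7 - 176)*190 + 34/1453 = -183*190 + 34/1453 = -34770 + 34/1453 = -50520776/1453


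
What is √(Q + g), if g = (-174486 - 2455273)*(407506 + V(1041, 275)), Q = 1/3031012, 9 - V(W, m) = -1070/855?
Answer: I*√7996978242860503603890733027/86383842 ≈ 1.0352e+6*I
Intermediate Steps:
V(W, m) = 1753/171 (V(W, m) = 9 - (-1070)/855 = 9 - 1*(-214/171) = 9 + 214/171 = 1753/171)
Q = 1/3031012 ≈ 3.2992e-7
g = -183255489617761/171 (g = (-174486 - 2455273)*(407506 + 1753/171) = -2629759*69685279/171 = -183255489617761/171 ≈ -1.0717e+12)
√(Q + g) = √(1/3031012 - 183255489617761/171) = √(-555449588097309003961/518303052) = I*√7996978242860503603890733027/86383842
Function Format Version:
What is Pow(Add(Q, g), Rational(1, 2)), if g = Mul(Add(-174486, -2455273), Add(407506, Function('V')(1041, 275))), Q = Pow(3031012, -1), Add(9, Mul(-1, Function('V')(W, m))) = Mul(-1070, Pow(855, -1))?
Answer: Mul(Rational(1, 86383842), I, Pow(7996978242860503603890733027, Rational(1, 2))) ≈ Mul(1.0352e+6, I)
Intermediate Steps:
Function('V')(W, m) = Rational(1753, 171) (Function('V')(W, m) = Add(9, Mul(-1, Mul(-1070, Pow(855, -1)))) = Add(9, Mul(-1, Mul(-1070, Rational(1, 855)))) = Add(9, Mul(-1, Rational(-214, 171))) = Add(9, Rational(214, 171)) = Rational(1753, 171))
Q = Rational(1, 3031012) ≈ 3.2992e-7
g = Rational(-183255489617761, 171) (g = Mul(Add(-174486, -2455273), Add(407506, Rational(1753, 171))) = Mul(-2629759, Rational(69685279, 171)) = Rational(-183255489617761, 171) ≈ -1.0717e+12)
Pow(Add(Q, g), Rational(1, 2)) = Pow(Add(Rational(1, 3031012), Rational(-183255489617761, 171)), Rational(1, 2)) = Pow(Rational(-555449588097309003961, 518303052), Rational(1, 2)) = Mul(Rational(1, 86383842), I, Pow(7996978242860503603890733027, Rational(1, 2)))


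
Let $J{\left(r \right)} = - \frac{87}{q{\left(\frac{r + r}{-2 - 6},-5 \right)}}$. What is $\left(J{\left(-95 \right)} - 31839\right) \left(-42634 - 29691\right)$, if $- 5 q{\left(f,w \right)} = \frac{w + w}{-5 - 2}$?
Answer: $\frac{4561465425}{2} \approx 2.2807 \cdot 10^{9}$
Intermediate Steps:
$q{\left(f,w \right)} = \frac{2 w}{35}$ ($q{\left(f,w \right)} = - \frac{\left(w + w\right) \frac{1}{-5 - 2}}{5} = - \frac{2 w \frac{1}{-7}}{5} = - \frac{2 w \left(- \frac{1}{7}\right)}{5} = - \frac{\left(- \frac{2}{7}\right) w}{5} = \frac{2 w}{35}$)
$J{\left(r \right)} = \frac{609}{2}$ ($J{\left(r \right)} = - \frac{87}{\frac{2}{35} \left(-5\right)} = - \frac{87}{- \frac{2}{7}} = \left(-87\right) \left(- \frac{7}{2}\right) = \frac{609}{2}$)
$\left(J{\left(-95 \right)} - 31839\right) \left(-42634 - 29691\right) = \left(\frac{609}{2} - 31839\right) \left(-42634 - 29691\right) = \left(- \frac{63069}{2}\right) \left(-72325\right) = \frac{4561465425}{2}$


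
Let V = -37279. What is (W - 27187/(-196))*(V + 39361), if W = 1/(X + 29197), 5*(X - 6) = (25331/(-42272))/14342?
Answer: 835123790867386250221/2891777056831614 ≈ 2.8879e+5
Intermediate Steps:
X = 18187925389/3031325120 (X = 6 + ((25331/(-42272))/14342)/5 = 6 + ((25331*(-1/42272))*(1/14342))/5 = 6 + (-25331/42272*1/14342)/5 = 6 + (⅕)*(-25331/606265024) = 6 - 25331/3031325120 = 18187925389/3031325120 ≈ 6.0000)
W = 3031325120/88523787454029 (W = 1/(18187925389/3031325120 + 29197) = 1/(88523787454029/3031325120) = 3031325120/88523787454029 ≈ 3.4243e-5)
(W - 27187/(-196))*(V + 39361) = (3031325120/88523787454029 - 27187/(-196))*(-37279 + 39361) = (3031325120/88523787454029 - 27187*(-1/196))*2082 = (3031325120/88523787454029 + 27187/196)*2082 = (2406696803652409943/17350662340989684)*2082 = 835123790867386250221/2891777056831614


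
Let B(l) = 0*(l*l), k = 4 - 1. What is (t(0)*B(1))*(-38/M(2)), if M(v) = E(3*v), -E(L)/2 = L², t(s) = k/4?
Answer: 0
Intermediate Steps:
k = 3
t(s) = ¾ (t(s) = 3/4 = 3*(¼) = ¾)
E(L) = -2*L²
M(v) = -18*v² (M(v) = -2*9*v² = -18*v²)
B(l) = 0 (B(l) = 0*l² = 0)
(t(0)*B(1))*(-38/M(2)) = ((¾)*0)*(-38/((-18*2²))) = 0*(-38/((-18*4))) = 0*(-38/(-72)) = 0*(-38*(-1/72)) = 0*(19/36) = 0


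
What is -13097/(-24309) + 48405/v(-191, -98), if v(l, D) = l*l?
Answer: 1654468802/886816629 ≈ 1.8656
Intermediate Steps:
v(l, D) = l²
-13097/(-24309) + 48405/v(-191, -98) = -13097/(-24309) + 48405/((-191)²) = -13097*(-1/24309) + 48405/36481 = 13097/24309 + 48405*(1/36481) = 13097/24309 + 48405/36481 = 1654468802/886816629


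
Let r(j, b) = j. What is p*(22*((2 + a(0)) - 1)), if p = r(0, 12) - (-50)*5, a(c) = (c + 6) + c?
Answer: 38500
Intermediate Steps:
a(c) = 6 + 2*c (a(c) = (6 + c) + c = 6 + 2*c)
p = 250 (p = 0 - (-50)*5 = 0 - 1*(-250) = 0 + 250 = 250)
p*(22*((2 + a(0)) - 1)) = 250*(22*((2 + (6 + 2*0)) - 1)) = 250*(22*((2 + (6 + 0)) - 1)) = 250*(22*((2 + 6) - 1)) = 250*(22*(8 - 1)) = 250*(22*7) = 250*154 = 38500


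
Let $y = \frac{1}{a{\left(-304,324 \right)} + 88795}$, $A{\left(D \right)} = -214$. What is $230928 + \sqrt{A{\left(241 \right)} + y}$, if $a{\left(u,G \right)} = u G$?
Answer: $230928 + \frac{i \sqrt{20139421515}}{9701} \approx 2.3093 \cdot 10^{5} + 14.629 i$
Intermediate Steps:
$a{\left(u,G \right)} = G u$
$y = - \frac{1}{9701}$ ($y = \frac{1}{324 \left(-304\right) + 88795} = \frac{1}{-98496 + 88795} = \frac{1}{-9701} = - \frac{1}{9701} \approx -0.00010308$)
$230928 + \sqrt{A{\left(241 \right)} + y} = 230928 + \sqrt{-214 - \frac{1}{9701}} = 230928 + \sqrt{- \frac{2076015}{9701}} = 230928 + \frac{i \sqrt{20139421515}}{9701}$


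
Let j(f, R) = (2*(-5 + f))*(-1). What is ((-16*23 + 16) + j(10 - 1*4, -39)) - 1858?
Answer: -2212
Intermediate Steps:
j(f, R) = 10 - 2*f (j(f, R) = (-10 + 2*f)*(-1) = 10 - 2*f)
((-16*23 + 16) + j(10 - 1*4, -39)) - 1858 = ((-16*23 + 16) + (10 - 2*(10 - 1*4))) - 1858 = ((-368 + 16) + (10 - 2*(10 - 4))) - 1858 = (-352 + (10 - 2*6)) - 1858 = (-352 + (10 - 12)) - 1858 = (-352 - 2) - 1858 = -354 - 1858 = -2212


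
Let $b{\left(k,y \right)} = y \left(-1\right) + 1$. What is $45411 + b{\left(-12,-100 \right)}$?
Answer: $45512$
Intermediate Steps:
$b{\left(k,y \right)} = 1 - y$ ($b{\left(k,y \right)} = - y + 1 = 1 - y$)
$45411 + b{\left(-12,-100 \right)} = 45411 + \left(1 - -100\right) = 45411 + \left(1 + 100\right) = 45411 + 101 = 45512$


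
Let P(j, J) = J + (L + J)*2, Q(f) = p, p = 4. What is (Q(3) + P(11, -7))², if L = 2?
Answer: 169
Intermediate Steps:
Q(f) = 4
P(j, J) = 4 + 3*J (P(j, J) = J + (2 + J)*2 = J + (4 + 2*J) = 4 + 3*J)
(Q(3) + P(11, -7))² = (4 + (4 + 3*(-7)))² = (4 + (4 - 21))² = (4 - 17)² = (-13)² = 169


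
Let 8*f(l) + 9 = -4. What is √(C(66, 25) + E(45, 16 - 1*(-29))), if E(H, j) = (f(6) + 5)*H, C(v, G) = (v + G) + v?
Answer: √4942/4 ≈ 17.575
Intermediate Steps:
f(l) = -13/8 (f(l) = -9/8 + (⅛)*(-4) = -9/8 - ½ = -13/8)
C(v, G) = G + 2*v (C(v, G) = (G + v) + v = G + 2*v)
E(H, j) = 27*H/8 (E(H, j) = (-13/8 + 5)*H = 27*H/8)
√(C(66, 25) + E(45, 16 - 1*(-29))) = √((25 + 2*66) + (27/8)*45) = √((25 + 132) + 1215/8) = √(157 + 1215/8) = √(2471/8) = √4942/4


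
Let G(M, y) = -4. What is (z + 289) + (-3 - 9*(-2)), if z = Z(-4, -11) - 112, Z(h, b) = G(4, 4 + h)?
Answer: 188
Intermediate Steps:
Z(h, b) = -4
z = -116 (z = -4 - 112 = -116)
(z + 289) + (-3 - 9*(-2)) = (-116 + 289) + (-3 - 9*(-2)) = 173 + (-3 + 18) = 173 + 15 = 188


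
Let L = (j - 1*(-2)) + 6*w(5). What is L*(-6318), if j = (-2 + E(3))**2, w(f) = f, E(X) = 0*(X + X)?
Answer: -227448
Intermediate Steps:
E(X) = 0 (E(X) = 0*(2*X) = 0)
j = 4 (j = (-2 + 0)**2 = (-2)**2 = 4)
L = 36 (L = (4 - 1*(-2)) + 6*5 = (4 + 2) + 30 = 6 + 30 = 36)
L*(-6318) = 36*(-6318) = -227448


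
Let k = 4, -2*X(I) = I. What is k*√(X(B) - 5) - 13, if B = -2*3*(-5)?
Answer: -13 + 8*I*√5 ≈ -13.0 + 17.889*I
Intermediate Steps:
B = 30 (B = -6*(-5) = 30)
X(I) = -I/2
k*√(X(B) - 5) - 13 = 4*√(-½*30 - 5) - 13 = 4*√(-15 - 5) - 13 = 4*√(-20) - 13 = 4*(2*I*√5) - 13 = 8*I*√5 - 13 = -13 + 8*I*√5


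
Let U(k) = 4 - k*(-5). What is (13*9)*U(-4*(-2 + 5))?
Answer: -6552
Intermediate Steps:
U(k) = 4 + 5*k (U(k) = 4 - (-5)*k = 4 + 5*k)
(13*9)*U(-4*(-2 + 5)) = (13*9)*(4 + 5*(-4*(-2 + 5))) = 117*(4 + 5*(-4*3)) = 117*(4 + 5*(-12)) = 117*(4 - 60) = 117*(-56) = -6552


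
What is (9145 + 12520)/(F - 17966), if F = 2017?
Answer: -21665/15949 ≈ -1.3584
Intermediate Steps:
(9145 + 12520)/(F - 17966) = (9145 + 12520)/(2017 - 17966) = 21665/(-15949) = 21665*(-1/15949) = -21665/15949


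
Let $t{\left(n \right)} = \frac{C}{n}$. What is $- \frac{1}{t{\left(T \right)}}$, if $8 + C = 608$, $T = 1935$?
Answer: $- \frac{129}{40} \approx -3.225$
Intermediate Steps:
$C = 600$ ($C = -8 + 608 = 600$)
$t{\left(n \right)} = \frac{600}{n}$
$- \frac{1}{t{\left(T \right)}} = - \frac{1}{600 \cdot \frac{1}{1935}} = - \frac{1}{\frac{40}{129}} = \left(-1\right) \frac{129}{40} = - \frac{129}{40}$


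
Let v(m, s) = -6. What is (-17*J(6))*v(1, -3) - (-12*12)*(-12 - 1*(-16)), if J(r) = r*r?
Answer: 4248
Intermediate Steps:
J(r) = r**2
(-17*J(6))*v(1, -3) - (-12*12)*(-12 - 1*(-16)) = -17*6**2*(-6) - (-12*12)*(-12 - 1*(-16)) = -17*36*(-6) - (-144)*(-12 + 16) = -612*(-6) - (-144)*4 = 3672 - 1*(-576) = 3672 + 576 = 4248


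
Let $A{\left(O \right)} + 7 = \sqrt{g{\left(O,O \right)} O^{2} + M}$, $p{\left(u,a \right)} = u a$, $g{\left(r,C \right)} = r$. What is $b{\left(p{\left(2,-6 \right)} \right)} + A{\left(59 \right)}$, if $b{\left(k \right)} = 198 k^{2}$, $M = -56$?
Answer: $28505 + \sqrt{205323} \approx 28958.0$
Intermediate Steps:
$p{\left(u,a \right)} = a u$
$A{\left(O \right)} = -7 + \sqrt{-56 + O^{3}}$ ($A{\left(O \right)} = -7 + \sqrt{O O^{2} - 56} = -7 + \sqrt{O^{3} - 56} = -7 + \sqrt{-56 + O^{3}}$)
$b{\left(p{\left(2,-6 \right)} \right)} + A{\left(59 \right)} = 198 \left(\left(-6\right) 2\right)^{2} - \left(7 - \sqrt{-56 + 59^{3}}\right) = 198 \left(-12\right)^{2} - \left(7 - \sqrt{-56 + 205379}\right) = 198 \cdot 144 - \left(7 - \sqrt{205323}\right) = 28512 - \left(7 - \sqrt{205323}\right) = 28505 + \sqrt{205323}$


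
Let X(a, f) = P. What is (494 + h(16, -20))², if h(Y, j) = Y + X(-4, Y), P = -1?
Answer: 259081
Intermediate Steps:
X(a, f) = -1
h(Y, j) = -1 + Y (h(Y, j) = Y - 1 = -1 + Y)
(494 + h(16, -20))² = (494 + (-1 + 16))² = (494 + 15)² = 509² = 259081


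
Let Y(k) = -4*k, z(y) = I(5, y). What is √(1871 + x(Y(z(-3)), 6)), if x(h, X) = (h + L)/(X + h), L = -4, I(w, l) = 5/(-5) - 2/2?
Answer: √91693/7 ≈ 43.258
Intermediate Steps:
I(w, l) = -2 (I(w, l) = 5*(-⅕) - 2*½ = -1 - 1 = -2)
z(y) = -2
x(h, X) = (-4 + h)/(X + h) (x(h, X) = (h - 4)/(X + h) = (-4 + h)/(X + h))
√(1871 + x(Y(z(-3)), 6)) = √(1871 + (-4 - 4*(-2))/(6 - 4*(-2))) = √(1871 + (-4 + 8)/(6 + 8)) = √(1871 + 4/14) = √(1871 + (1/14)*4) = √(1871 + 2/7) = √(13099/7) = √91693/7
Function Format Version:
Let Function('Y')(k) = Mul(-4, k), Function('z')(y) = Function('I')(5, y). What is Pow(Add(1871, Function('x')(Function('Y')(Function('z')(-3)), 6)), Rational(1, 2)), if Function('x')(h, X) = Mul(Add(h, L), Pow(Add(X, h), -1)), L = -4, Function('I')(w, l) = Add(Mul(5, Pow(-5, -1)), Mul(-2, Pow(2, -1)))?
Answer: Mul(Rational(1, 7), Pow(91693, Rational(1, 2))) ≈ 43.258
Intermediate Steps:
Function('I')(w, l) = -2 (Function('I')(w, l) = Add(Mul(5, Rational(-1, 5)), Mul(-2, Rational(1, 2))) = Add(-1, -1) = -2)
Function('z')(y) = -2
Function('x')(h, X) = Mul(Pow(Add(X, h), -1), Add(-4, h)) (Function('x')(h, X) = Mul(Add(h, -4), Pow(Add(X, h), -1)) = Mul(Add(-4, h), Pow(Add(X, h), -1)) = Mul(Pow(Add(X, h), -1), Add(-4, h)))
Pow(Add(1871, Function('x')(Function('Y')(Function('z')(-3)), 6)), Rational(1, 2)) = Pow(Add(1871, Mul(Pow(Add(6, Mul(-4, -2)), -1), Add(-4, Mul(-4, -2)))), Rational(1, 2)) = Pow(Add(1871, Mul(Pow(Add(6, 8), -1), Add(-4, 8))), Rational(1, 2)) = Pow(Add(1871, Mul(Pow(14, -1), 4)), Rational(1, 2)) = Pow(Add(1871, Mul(Rational(1, 14), 4)), Rational(1, 2)) = Pow(Add(1871, Rational(2, 7)), Rational(1, 2)) = Pow(Rational(13099, 7), Rational(1, 2)) = Mul(Rational(1, 7), Pow(91693, Rational(1, 2)))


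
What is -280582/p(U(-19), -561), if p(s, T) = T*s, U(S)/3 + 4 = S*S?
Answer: 280582/600831 ≈ 0.46699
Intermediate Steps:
U(S) = -12 + 3*S² (U(S) = -12 + 3*(S*S) = -12 + 3*S²)
-280582/p(U(-19), -561) = -280582*(-1/(561*(-12 + 3*(-19)²))) = -280582*(-1/(561*(-12 + 3*361))) = -280582*(-1/(561*(-12 + 1083))) = -280582/((-561*1071)) = -280582/(-600831) = -280582*(-1/600831) = 280582/600831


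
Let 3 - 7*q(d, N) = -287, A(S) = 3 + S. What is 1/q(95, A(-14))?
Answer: 7/290 ≈ 0.024138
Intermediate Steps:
q(d, N) = 290/7 (q(d, N) = 3/7 - ⅐*(-287) = 3/7 + 41 = 290/7)
1/q(95, A(-14)) = 1/(290/7) = 7/290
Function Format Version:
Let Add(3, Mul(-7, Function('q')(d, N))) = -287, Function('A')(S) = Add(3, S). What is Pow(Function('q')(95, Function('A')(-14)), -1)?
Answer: Rational(7, 290) ≈ 0.024138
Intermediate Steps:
Function('q')(d, N) = Rational(290, 7) (Function('q')(d, N) = Add(Rational(3, 7), Mul(Rational(-1, 7), -287)) = Add(Rational(3, 7), 41) = Rational(290, 7))
Pow(Function('q')(95, Function('A')(-14)), -1) = Pow(Rational(290, 7), -1) = Rational(7, 290)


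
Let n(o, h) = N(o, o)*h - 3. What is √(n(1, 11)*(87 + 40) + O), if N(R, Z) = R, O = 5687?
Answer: √6703 ≈ 81.872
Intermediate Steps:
n(o, h) = -3 + h*o (n(o, h) = o*h - 3 = h*o - 3 = -3 + h*o)
√(n(1, 11)*(87 + 40) + O) = √((-3 + 11*1)*(87 + 40) + 5687) = √((-3 + 11)*127 + 5687) = √(8*127 + 5687) = √(1016 + 5687) = √6703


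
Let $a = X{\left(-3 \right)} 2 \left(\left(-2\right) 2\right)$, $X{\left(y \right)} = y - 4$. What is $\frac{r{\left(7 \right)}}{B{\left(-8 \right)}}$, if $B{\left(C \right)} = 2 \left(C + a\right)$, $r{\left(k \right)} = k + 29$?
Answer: $\frac{3}{8} \approx 0.375$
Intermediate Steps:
$X{\left(y \right)} = -4 + y$ ($X{\left(y \right)} = y - 4 = -4 + y$)
$r{\left(k \right)} = 29 + k$
$a = 56$ ($a = \left(-4 - 3\right) 2 \left(\left(-2\right) 2\right) = \left(-7\right) 2 \left(-4\right) = \left(-14\right) \left(-4\right) = 56$)
$B{\left(C \right)} = 112 + 2 C$ ($B{\left(C \right)} = 2 \left(C + 56\right) = 2 \left(56 + C\right) = 112 + 2 C$)
$\frac{r{\left(7 \right)}}{B{\left(-8 \right)}} = \frac{29 + 7}{112 + 2 \left(-8\right)} = \frac{36}{112 - 16} = \frac{36}{96} = 36 \cdot \frac{1}{96} = \frac{3}{8}$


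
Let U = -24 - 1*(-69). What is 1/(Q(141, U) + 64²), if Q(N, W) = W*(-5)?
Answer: 1/3871 ≈ 0.00025833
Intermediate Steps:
U = 45 (U = -24 + 69 = 45)
Q(N, W) = -5*W
1/(Q(141, U) + 64²) = 1/(-5*45 + 64²) = 1/(-225 + 4096) = 1/3871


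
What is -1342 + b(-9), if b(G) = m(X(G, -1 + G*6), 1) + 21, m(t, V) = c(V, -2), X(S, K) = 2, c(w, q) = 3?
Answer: -1318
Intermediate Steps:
m(t, V) = 3
b(G) = 24 (b(G) = 3 + 21 = 24)
-1342 + b(-9) = -1342 + 24 = -1318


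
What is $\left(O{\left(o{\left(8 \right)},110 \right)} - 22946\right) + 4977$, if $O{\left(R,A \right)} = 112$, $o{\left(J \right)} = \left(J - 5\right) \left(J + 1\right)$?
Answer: $-17857$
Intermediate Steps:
$o{\left(J \right)} = \left(1 + J\right) \left(-5 + J\right)$ ($o{\left(J \right)} = \left(-5 + J\right) \left(1 + J\right) = \left(1 + J\right) \left(-5 + J\right)$)
$\left(O{\left(o{\left(8 \right)},110 \right)} - 22946\right) + 4977 = \left(112 - 22946\right) + 4977 = -22834 + 4977 = -17857$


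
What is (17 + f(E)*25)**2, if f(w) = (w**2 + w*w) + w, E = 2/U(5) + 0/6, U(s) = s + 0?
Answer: 1225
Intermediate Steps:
U(s) = s
E = 2/5 (E = 2/5 + 0/6 = 2*(1/5) + 0*(1/6) = 2/5 + 0 = 2/5 ≈ 0.40000)
f(w) = w + 2*w**2 (f(w) = (w**2 + w**2) + w = 2*w**2 + w = w + 2*w**2)
(17 + f(E)*25)**2 = (17 + (2*(1 + 2*(2/5))/5)*25)**2 = (17 + (2*(1 + 4/5)/5)*25)**2 = (17 + ((2/5)*(9/5))*25)**2 = (17 + (18/25)*25)**2 = (17 + 18)**2 = 35**2 = 1225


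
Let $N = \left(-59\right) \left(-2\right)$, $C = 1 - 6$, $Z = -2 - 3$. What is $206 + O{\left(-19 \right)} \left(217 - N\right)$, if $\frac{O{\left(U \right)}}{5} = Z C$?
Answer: $12581$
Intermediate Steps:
$Z = -5$
$C = -5$ ($C = 1 - 6 = -5$)
$O{\left(U \right)} = 125$ ($O{\left(U \right)} = 5 \left(\left(-5\right) \left(-5\right)\right) = 5 \cdot 25 = 125$)
$N = 118$
$206 + O{\left(-19 \right)} \left(217 - N\right) = 206 + 125 \left(217 - 118\right) = 206 + 125 \cdot 99 = 206 + 12375 = 12581$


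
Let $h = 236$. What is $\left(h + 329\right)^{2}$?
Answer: $319225$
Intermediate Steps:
$\left(h + 329\right)^{2} = \left(236 + 329\right)^{2} = 565^{2} = 319225$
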